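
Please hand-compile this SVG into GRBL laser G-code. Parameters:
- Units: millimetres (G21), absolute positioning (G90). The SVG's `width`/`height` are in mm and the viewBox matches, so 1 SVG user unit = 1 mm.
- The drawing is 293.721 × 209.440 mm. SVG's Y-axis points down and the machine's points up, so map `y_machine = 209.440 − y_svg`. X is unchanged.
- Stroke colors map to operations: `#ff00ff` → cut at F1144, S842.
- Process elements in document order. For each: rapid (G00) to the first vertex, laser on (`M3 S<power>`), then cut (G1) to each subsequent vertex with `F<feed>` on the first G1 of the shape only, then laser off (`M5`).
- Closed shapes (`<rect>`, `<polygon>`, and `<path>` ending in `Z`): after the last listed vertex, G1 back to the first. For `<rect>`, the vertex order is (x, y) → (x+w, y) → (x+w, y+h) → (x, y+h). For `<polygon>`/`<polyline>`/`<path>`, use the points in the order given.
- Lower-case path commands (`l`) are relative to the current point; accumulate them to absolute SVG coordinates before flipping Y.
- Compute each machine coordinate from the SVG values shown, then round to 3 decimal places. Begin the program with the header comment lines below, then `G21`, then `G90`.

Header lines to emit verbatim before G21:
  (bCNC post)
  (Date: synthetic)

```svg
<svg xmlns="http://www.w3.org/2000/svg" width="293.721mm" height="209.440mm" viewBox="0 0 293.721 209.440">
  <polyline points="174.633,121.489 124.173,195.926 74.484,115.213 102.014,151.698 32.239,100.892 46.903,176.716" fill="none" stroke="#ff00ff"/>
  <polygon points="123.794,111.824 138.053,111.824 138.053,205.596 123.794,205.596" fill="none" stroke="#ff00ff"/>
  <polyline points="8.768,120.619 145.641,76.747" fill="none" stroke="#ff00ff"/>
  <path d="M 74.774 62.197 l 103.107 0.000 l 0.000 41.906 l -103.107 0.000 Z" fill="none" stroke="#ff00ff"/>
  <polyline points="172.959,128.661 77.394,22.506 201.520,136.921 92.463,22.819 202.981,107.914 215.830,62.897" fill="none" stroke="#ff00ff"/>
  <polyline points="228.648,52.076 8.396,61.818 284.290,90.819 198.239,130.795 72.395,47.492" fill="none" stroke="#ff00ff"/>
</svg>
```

(bCNC post)
(Date: synthetic)
G21
G90
G00 X174.633 Y87.951
M3 S842
G1 X124.173 Y13.514 F1144
G1 X74.484 Y94.227
G1 X102.014 Y57.742
G1 X32.239 Y108.548
G1 X46.903 Y32.724
M5
G00 X123.794 Y97.616
M3 S842
G1 X138.053 Y97.616 F1144
G1 X138.053 Y3.844
G1 X123.794 Y3.844
G1 X123.794 Y97.616
M5
G00 X8.768 Y88.821
M3 S842
G1 X145.641 Y132.693 F1144
M5
G00 X74.774 Y147.243
M3 S842
G1 X177.881 Y147.243 F1144
G1 X177.881 Y105.337
G1 X74.774 Y105.337
G1 X74.774 Y147.243
M5
G00 X172.959 Y80.779
M3 S842
G1 X77.394 Y186.934 F1144
G1 X201.520 Y72.519
G1 X92.463 Y186.621
G1 X202.981 Y101.526
G1 X215.830 Y146.543
M5
G00 X228.648 Y157.364
M3 S842
G1 X8.396 Y147.622 F1144
G1 X284.290 Y118.621
G1 X198.239 Y78.645
G1 X72.395 Y161.948
M5

Since the viewBox matches the mm dimensions, user units are millimetres directly. The only transform is the Y-flip y_m = 209.440 − y_svg.

Shape 1 is a open polyline drawn with `<polyline>`. Its stroke #ff00ff means cut at S842, F1144. After flipping Y the toolpath is (174.633,87.951) → (124.173,13.514) → (74.484,94.227) → (102.014,57.742) → (32.239,108.548) → (46.903,32.724).

Shape 2 is a rectangle drawn with `<polygon>`. Its stroke #ff00ff means cut at S842, F1144. After flipping Y the toolpath is (123.794,97.616) → (138.053,97.616) → (138.053,3.844) → (123.794,3.844) → (123.794,97.616), returning to the start.

Shape 3 is a line segment drawn with `<polyline>`. Its stroke #ff00ff means cut at S842, F1144. After flipping Y the toolpath is (8.768,88.821) → (145.641,132.693).

Shape 4 is a rectangle drawn with `<path>`. Its stroke #ff00ff means cut at S842, F1144. After flipping Y the toolpath is (74.774,147.243) → (177.881,147.243) → (177.881,105.337) → (74.774,105.337) → (74.774,147.243), returning to the start.

Shape 5 is a open polyline drawn with `<polyline>`. Its stroke #ff00ff means cut at S842, F1144. After flipping Y the toolpath is (172.959,80.779) → (77.394,186.934) → (201.520,72.519) → (92.463,186.621) → (202.981,101.526) → (215.830,146.543).

Shape 6 is a open polyline drawn with `<polyline>`. Its stroke #ff00ff means cut at S842, F1144. After flipping Y the toolpath is (228.648,157.364) → (8.396,147.622) → (284.290,118.621) → (198.239,78.645) → (72.395,161.948).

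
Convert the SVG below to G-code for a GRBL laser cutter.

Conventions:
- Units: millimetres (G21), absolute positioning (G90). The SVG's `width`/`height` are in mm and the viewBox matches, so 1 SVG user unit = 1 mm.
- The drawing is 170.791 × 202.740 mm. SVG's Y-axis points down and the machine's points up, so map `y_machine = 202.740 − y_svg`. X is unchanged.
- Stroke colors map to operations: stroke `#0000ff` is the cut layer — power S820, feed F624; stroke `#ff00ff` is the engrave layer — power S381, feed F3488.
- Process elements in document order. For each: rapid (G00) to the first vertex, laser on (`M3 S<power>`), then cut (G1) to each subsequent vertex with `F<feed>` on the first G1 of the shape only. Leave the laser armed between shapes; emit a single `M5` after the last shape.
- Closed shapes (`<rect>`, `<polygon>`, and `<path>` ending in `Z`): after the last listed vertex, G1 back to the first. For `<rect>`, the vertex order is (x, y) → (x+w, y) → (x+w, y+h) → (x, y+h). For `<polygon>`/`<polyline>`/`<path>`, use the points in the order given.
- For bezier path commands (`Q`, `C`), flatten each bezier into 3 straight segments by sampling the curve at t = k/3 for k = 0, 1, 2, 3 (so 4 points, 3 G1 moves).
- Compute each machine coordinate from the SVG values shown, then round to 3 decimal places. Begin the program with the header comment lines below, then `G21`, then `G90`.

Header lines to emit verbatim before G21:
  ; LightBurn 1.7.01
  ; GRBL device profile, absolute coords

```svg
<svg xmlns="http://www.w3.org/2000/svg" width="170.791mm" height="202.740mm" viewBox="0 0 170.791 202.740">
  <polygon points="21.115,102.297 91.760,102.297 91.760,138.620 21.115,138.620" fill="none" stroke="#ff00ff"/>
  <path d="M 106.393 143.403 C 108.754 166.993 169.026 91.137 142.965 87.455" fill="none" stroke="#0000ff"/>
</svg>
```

; LightBurn 1.7.01
; GRBL device profile, absolute coords
G21
G90
G00 X21.115 Y100.443
M3 S381
G1 X91.760 Y100.443 F3488
G1 X91.760 Y64.120
G1 X21.115 Y64.120
G1 X21.115 Y100.443
G00 X106.393 Y59.337
M3 S820
G1 X122.715 Y62.539 F624
G1 X145.591 Y93.901
G1 X142.965 Y115.285
M5

viewBox `0 0 170.791 202.740` with mm width/height → 1 unit = 1 mm. Flip: y_m = 202.740 − y_svg.

**Shape 1** — `<polygon>` rectangle, stroke `#ff00ff` → engrave (S381, F3488). Machine vertices: (21.115,100.443) → (91.760,100.443) → (91.760,64.120) → (21.115,64.120) → (21.115,100.443). Closed: final G1 returns to the first vertex.

**Shape 2** — `<path>` cubic bezier, stroke `#0000ff` → cut (S820, F624). Control points (SVG): P0=(106.393,143.403), P1=(108.754,166.993), P2=(169.026,91.137), P3=(142.965,87.455); sampled at t=k/3. Machine vertices: (106.393,59.337) → (122.715,62.539) → (145.591,93.901) → (142.965,115.285). Open path.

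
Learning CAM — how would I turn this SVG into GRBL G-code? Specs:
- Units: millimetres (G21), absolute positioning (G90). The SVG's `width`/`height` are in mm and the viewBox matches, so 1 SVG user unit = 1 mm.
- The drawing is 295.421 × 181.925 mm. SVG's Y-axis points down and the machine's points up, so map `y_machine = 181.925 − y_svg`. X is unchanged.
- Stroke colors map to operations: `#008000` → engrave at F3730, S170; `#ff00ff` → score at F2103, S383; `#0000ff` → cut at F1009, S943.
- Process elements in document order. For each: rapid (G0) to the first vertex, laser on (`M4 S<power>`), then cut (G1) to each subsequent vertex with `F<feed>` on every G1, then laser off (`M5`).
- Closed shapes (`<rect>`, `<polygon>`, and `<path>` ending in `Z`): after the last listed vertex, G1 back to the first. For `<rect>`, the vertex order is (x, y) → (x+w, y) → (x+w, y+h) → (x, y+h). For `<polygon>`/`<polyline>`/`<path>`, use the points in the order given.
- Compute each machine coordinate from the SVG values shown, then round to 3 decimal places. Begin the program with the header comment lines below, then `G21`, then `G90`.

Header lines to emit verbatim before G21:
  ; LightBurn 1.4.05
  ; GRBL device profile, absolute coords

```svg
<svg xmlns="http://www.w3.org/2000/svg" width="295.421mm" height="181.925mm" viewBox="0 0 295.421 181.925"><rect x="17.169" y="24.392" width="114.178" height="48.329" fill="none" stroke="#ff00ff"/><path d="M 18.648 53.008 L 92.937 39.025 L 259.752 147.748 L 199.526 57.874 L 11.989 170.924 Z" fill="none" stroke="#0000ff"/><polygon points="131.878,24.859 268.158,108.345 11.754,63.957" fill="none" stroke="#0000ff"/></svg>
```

; LightBurn 1.4.05
; GRBL device profile, absolute coords
G21
G90
G0 X17.169 Y157.533
M4 S383
G1 X131.347 Y157.533 F2103
G1 X131.347 Y109.204 F2103
G1 X17.169 Y109.204 F2103
G1 X17.169 Y157.533 F2103
M5
G0 X18.648 Y128.917
M4 S943
G1 X92.937 Y142.900 F1009
G1 X259.752 Y34.177 F1009
G1 X199.526 Y124.051 F1009
G1 X11.989 Y11.001 F1009
G1 X18.648 Y128.917 F1009
M5
G0 X131.878 Y157.066
M4 S943
G1 X268.158 Y73.580 F1009
G1 X11.754 Y117.968 F1009
G1 X131.878 Y157.066 F1009
M5

Since the viewBox matches the mm dimensions, user units are millimetres directly. The only transform is the Y-flip y_m = 181.925 − y_svg.

Shape 1 is a rectangle drawn with `<rect>`. Its stroke #ff00ff means score at S383, F2103. After flipping Y the toolpath is (17.169,157.533) → (131.347,157.533) → (131.347,109.204) → (17.169,109.204) → (17.169,157.533), returning to the start.

Shape 2 is a closed polygon drawn with `<path>`. Its stroke #0000ff means cut at S943, F1009. After flipping Y the toolpath is (18.648,128.917) → (92.937,142.900) → (259.752,34.177) → (199.526,124.051) → (11.989,11.001) → (18.648,128.917), returning to the start.

Shape 3 is a closed polygon drawn with `<polygon>`. Its stroke #0000ff means cut at S943, F1009. After flipping Y the toolpath is (131.878,157.066) → (268.158,73.580) → (11.754,117.968) → (131.878,157.066), returning to the start.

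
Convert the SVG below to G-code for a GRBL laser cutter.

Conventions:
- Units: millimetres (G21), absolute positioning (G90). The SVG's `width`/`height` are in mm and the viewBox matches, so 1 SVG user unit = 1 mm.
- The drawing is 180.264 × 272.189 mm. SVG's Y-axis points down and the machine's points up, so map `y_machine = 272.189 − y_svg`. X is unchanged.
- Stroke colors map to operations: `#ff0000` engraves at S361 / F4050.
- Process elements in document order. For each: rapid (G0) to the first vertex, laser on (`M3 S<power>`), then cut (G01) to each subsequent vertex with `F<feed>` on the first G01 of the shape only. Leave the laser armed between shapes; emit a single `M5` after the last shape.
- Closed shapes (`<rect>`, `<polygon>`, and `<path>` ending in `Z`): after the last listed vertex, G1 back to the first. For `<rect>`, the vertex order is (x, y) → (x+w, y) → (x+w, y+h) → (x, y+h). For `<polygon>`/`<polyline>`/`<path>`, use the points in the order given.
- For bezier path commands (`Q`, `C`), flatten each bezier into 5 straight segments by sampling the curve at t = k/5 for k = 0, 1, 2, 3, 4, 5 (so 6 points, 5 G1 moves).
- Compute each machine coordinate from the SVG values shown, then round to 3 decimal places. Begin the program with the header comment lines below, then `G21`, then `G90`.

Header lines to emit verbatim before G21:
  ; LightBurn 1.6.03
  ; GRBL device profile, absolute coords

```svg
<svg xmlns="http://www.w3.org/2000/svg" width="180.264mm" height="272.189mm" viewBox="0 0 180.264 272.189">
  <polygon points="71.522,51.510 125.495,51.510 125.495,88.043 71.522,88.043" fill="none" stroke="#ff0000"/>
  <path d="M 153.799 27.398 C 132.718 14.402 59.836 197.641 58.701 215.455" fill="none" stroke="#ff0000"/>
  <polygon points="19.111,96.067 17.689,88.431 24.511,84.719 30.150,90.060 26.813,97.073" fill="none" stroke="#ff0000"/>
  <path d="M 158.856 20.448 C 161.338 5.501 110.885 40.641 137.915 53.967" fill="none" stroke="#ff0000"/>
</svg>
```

Since the viewBox matches the mm dimensions, user units are millimetres directly. The only transform is the Y-flip y_m = 272.189 − y_svg.

Shape 1 is a rectangle drawn with `<polygon>`. Its stroke #ff0000 means engrave at S361, F4050. After flipping Y the toolpath is (71.522,220.679) → (125.495,220.679) → (125.495,184.146) → (71.522,184.146) → (71.522,220.679), returning to the start.

Shape 2 is a cubic bezier drawn with `<path>`. Its stroke #ff0000 means engrave at S361, F4050. After flipping Y the toolpath is (153.799,244.791) → (135.923,231.934) → (111.544,189.340) → (86.594,134.369) → (67.003,84.380) → (58.701,56.734).

Shape 3 is a regular polygon drawn with `<polygon>`. Its stroke #ff0000 means engrave at S361, F4050. After flipping Y the toolpath is (19.111,176.122) → (17.689,183.758) → (24.511,187.470) → (30.150,182.129) → (26.813,175.116) → (19.111,176.122), returning to the start.

Shape 4 is a cubic bezier drawn with `<path>`. Its stroke #ff0000 means engrave at S361, F4050. After flipping Y the toolpath is (158.856,251.741) → (155.036,255.274) → (144.772,250.237) → (134.324,240.082) → (129.952,228.260) → (137.915,218.222).

; LightBurn 1.6.03
; GRBL device profile, absolute coords
G21
G90
G0 X71.522 Y220.679
M3 S361
G01 X125.495 Y220.679 F4050
G01 X125.495 Y184.146
G01 X71.522 Y184.146
G01 X71.522 Y220.679
G0 X153.799 Y244.791
M3 S361
G01 X135.923 Y231.934 F4050
G01 X111.544 Y189.340
G01 X86.594 Y134.369
G01 X67.003 Y84.380
G01 X58.701 Y56.734
G0 X19.111 Y176.122
M3 S361
G01 X17.689 Y183.758 F4050
G01 X24.511 Y187.470
G01 X30.150 Y182.129
G01 X26.813 Y175.116
G01 X19.111 Y176.122
G0 X158.856 Y251.741
M3 S361
G01 X155.036 Y255.274 F4050
G01 X144.772 Y250.237
G01 X134.324 Y240.082
G01 X129.952 Y228.260
G01 X137.915 Y218.222
M5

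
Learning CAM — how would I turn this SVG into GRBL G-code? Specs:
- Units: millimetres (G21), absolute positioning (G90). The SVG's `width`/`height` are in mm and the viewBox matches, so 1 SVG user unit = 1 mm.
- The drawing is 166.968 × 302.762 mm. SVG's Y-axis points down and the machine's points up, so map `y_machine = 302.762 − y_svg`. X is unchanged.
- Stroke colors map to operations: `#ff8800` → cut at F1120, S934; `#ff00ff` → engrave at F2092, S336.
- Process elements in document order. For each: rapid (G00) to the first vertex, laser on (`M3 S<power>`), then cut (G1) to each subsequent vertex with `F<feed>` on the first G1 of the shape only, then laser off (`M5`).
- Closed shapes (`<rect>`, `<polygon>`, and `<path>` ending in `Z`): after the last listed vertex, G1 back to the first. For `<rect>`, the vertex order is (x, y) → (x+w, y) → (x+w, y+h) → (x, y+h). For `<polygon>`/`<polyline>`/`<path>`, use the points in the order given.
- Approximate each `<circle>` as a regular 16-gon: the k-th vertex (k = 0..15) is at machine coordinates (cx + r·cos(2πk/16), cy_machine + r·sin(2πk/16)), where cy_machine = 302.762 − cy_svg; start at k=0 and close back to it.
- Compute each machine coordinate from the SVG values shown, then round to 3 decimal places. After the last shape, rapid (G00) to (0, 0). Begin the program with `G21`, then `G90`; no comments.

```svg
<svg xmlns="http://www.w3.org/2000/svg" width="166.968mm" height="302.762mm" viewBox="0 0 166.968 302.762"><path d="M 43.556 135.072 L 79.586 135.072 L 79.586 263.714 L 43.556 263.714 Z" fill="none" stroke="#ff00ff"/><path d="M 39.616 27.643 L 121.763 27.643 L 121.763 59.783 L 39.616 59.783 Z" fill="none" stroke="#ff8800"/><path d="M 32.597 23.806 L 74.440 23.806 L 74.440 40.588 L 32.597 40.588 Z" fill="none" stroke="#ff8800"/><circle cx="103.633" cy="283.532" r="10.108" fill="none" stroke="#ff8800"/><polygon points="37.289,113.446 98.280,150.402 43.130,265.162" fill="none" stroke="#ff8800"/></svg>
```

G21
G90
G00 X43.556 Y167.690
M3 S336
G1 X79.586 Y167.690 F2092
G1 X79.586 Y39.048
G1 X43.556 Y39.048
G1 X43.556 Y167.690
M5
G00 X39.616 Y275.119
M3 S934
G1 X121.763 Y275.119 F1120
G1 X121.763 Y242.979
G1 X39.616 Y242.979
G1 X39.616 Y275.119
M5
G00 X32.597 Y278.956
M3 S934
G1 X74.440 Y278.956 F1120
G1 X74.440 Y262.174
G1 X32.597 Y262.174
G1 X32.597 Y278.956
M5
G00 X113.741 Y19.230
M3 S934
G1 X112.972 Y23.098 F1120
G1 X110.780 Y26.377
G1 X107.501 Y28.569
G1 X103.633 Y29.338
G1 X99.765 Y28.569
G1 X96.486 Y26.377
G1 X94.294 Y23.098
G1 X93.525 Y19.230
G1 X94.294 Y15.362
G1 X96.486 Y12.083
G1 X99.765 Y9.891
G1 X103.633 Y9.122
G1 X107.501 Y9.891
G1 X110.780 Y12.083
G1 X112.972 Y15.362
G1 X113.741 Y19.230
M5
G00 X37.289 Y189.316
M3 S934
G1 X98.280 Y152.360 F1120
G1 X43.130 Y37.600
G1 X37.289 Y189.316
M5
G00 X0.000 Y0.000

Since the viewBox matches the mm dimensions, user units are millimetres directly. The only transform is the Y-flip y_m = 302.762 − y_svg.

Shape 1 is a rectangle drawn with `<path>`. Its stroke #ff00ff means engrave at S336, F2092. After flipping Y the toolpath is (43.556,167.690) → (79.586,167.690) → (79.586,39.048) → (43.556,39.048) → (43.556,167.690), returning to the start.

Shape 2 is a rectangle drawn with `<path>`. Its stroke #ff8800 means cut at S934, F1120. After flipping Y the toolpath is (39.616,275.119) → (121.763,275.119) → (121.763,242.979) → (39.616,242.979) → (39.616,275.119), returning to the start.

Shape 3 is a rectangle drawn with `<path>`. Its stroke #ff8800 means cut at S934, F1120. After flipping Y the toolpath is (32.597,278.956) → (74.440,278.956) → (74.440,262.174) → (32.597,262.174) → (32.597,278.956), returning to the start.

Shape 4 is a circle drawn with `<circle>`. Its stroke #ff8800 means cut at S934, F1120. After flipping Y the toolpath is (113.741,19.230) → (112.972,23.098) → (110.780,26.377) → (107.501,28.569) → (103.633,29.338) → (99.765,28.569) → (96.486,26.377) → (94.294,23.098) → (93.525,19.230) → (94.294,15.362) → (96.486,12.083) → (99.765,9.891) → (103.633,9.122) → (107.501,9.891) → (110.780,12.083) → (112.972,15.362) → (113.741,19.230), returning to the start.

Shape 5 is a closed polygon drawn with `<polygon>`. Its stroke #ff8800 means cut at S934, F1120. After flipping Y the toolpath is (37.289,189.316) → (98.280,152.360) → (43.130,37.600) → (37.289,189.316), returning to the start.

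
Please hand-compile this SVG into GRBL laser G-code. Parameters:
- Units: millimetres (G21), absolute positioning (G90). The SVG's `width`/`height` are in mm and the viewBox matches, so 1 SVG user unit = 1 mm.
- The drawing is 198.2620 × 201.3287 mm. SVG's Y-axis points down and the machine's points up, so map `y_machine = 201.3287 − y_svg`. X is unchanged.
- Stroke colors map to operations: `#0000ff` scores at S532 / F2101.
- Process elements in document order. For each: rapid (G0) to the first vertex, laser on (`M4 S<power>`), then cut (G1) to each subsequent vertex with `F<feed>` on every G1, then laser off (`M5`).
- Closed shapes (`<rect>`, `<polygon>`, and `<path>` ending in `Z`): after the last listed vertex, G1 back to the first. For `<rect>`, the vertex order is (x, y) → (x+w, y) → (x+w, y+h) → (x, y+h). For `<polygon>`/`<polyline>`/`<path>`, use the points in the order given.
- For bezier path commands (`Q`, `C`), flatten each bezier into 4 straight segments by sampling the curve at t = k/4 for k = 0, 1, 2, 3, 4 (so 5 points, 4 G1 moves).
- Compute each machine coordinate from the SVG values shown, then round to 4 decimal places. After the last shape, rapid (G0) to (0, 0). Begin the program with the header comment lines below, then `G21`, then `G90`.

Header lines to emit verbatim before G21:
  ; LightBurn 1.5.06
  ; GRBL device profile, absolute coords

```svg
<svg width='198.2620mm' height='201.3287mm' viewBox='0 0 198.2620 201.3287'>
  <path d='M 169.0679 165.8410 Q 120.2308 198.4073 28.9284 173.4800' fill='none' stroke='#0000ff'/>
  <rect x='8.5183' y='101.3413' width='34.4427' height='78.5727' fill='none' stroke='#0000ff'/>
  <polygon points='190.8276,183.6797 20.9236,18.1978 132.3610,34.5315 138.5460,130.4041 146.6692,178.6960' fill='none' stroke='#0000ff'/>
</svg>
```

; LightBurn 1.5.06
; GRBL device profile, absolute coords
G21
G90
G0 X169.0679 Y35.4877
M4 S532
G1 X141.9953 Y22.7979 F2101
G1 X109.6145 Y17.2948 F2101
G1 X71.9255 Y18.9784 F2101
G1 X28.9284 Y27.8487 F2101
M5
G0 X8.5183 Y99.9874
M4 S532
G1 X42.9610 Y99.9874 F2101
G1 X42.9610 Y21.4147 F2101
G1 X8.5183 Y21.4147 F2101
G1 X8.5183 Y99.9874 F2101
M5
G0 X190.8276 Y17.6490
M4 S532
G1 X20.9236 Y183.1309 F2101
G1 X132.3610 Y166.7972 F2101
G1 X138.5460 Y70.9246 F2101
G1 X146.6692 Y22.6327 F2101
G1 X190.8276 Y17.6490 F2101
M5
G0 X0.0000 Y0.0000

Since the viewBox matches the mm dimensions, user units are millimetres directly. The only transform is the Y-flip y_m = 201.3287 − y_svg.

Shape 1 is a quadratic bezier drawn with `<path>`. Its stroke #0000ff means score at S532, F2101. After flipping Y the toolpath is (169.0679,35.4877) → (141.9953,22.7979) → (109.6145,17.2948) → (71.9255,18.9784) → (28.9284,27.8487).

Shape 2 is a rectangle drawn with `<rect>`. Its stroke #0000ff means score at S532, F2101. After flipping Y the toolpath is (8.5183,99.9874) → (42.9610,99.9874) → (42.9610,21.4147) → (8.5183,21.4147) → (8.5183,99.9874), returning to the start.

Shape 3 is a closed polygon drawn with `<polygon>`. Its stroke #0000ff means score at S532, F2101. After flipping Y the toolpath is (190.8276,17.6490) → (20.9236,183.1309) → (132.3610,166.7972) → (138.5460,70.9246) → (146.6692,22.6327) → (190.8276,17.6490), returning to the start.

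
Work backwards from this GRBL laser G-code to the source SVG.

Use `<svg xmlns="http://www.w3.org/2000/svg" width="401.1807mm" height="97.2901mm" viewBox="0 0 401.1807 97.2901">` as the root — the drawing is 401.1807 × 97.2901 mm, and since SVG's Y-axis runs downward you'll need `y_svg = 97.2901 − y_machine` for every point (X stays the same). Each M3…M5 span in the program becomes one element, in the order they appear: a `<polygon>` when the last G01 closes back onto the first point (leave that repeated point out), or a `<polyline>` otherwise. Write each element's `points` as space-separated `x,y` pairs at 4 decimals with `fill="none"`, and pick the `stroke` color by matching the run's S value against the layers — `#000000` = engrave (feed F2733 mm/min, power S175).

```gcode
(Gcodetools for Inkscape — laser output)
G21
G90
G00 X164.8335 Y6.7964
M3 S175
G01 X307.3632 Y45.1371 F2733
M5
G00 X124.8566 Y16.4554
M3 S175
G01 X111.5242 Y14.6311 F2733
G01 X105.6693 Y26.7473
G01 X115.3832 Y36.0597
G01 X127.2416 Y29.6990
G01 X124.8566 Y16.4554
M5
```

Each laser-on run becomes one SVG element. Flip Y back into SVG space with y_svg = 97.2901 − y_machine. Every run uses S175, so all elements get stroke `#000000` (engrave).

Run 1: The run is open, so emit a `<polyline>` with points (Y-flipped): 164.8335,90.4937 307.3632,52.1530.

Run 2: The run returns to its start, so emit a `<polygon>` with points (Y-flipped): 124.8566,80.8347 111.5242,82.6590 105.6693,70.5428 115.3832,61.2304 127.2416,67.5911.

<svg xmlns="http://www.w3.org/2000/svg" width="401.1807mm" height="97.2901mm" viewBox="0 0 401.1807 97.2901">
  <polyline points="164.8335,90.4937 307.3632,52.1530" fill="none" stroke="#000000"/>
  <polygon points="124.8566,80.8347 111.5242,82.6590 105.6693,70.5428 115.3832,61.2304 127.2416,67.5911" fill="none" stroke="#000000"/>
</svg>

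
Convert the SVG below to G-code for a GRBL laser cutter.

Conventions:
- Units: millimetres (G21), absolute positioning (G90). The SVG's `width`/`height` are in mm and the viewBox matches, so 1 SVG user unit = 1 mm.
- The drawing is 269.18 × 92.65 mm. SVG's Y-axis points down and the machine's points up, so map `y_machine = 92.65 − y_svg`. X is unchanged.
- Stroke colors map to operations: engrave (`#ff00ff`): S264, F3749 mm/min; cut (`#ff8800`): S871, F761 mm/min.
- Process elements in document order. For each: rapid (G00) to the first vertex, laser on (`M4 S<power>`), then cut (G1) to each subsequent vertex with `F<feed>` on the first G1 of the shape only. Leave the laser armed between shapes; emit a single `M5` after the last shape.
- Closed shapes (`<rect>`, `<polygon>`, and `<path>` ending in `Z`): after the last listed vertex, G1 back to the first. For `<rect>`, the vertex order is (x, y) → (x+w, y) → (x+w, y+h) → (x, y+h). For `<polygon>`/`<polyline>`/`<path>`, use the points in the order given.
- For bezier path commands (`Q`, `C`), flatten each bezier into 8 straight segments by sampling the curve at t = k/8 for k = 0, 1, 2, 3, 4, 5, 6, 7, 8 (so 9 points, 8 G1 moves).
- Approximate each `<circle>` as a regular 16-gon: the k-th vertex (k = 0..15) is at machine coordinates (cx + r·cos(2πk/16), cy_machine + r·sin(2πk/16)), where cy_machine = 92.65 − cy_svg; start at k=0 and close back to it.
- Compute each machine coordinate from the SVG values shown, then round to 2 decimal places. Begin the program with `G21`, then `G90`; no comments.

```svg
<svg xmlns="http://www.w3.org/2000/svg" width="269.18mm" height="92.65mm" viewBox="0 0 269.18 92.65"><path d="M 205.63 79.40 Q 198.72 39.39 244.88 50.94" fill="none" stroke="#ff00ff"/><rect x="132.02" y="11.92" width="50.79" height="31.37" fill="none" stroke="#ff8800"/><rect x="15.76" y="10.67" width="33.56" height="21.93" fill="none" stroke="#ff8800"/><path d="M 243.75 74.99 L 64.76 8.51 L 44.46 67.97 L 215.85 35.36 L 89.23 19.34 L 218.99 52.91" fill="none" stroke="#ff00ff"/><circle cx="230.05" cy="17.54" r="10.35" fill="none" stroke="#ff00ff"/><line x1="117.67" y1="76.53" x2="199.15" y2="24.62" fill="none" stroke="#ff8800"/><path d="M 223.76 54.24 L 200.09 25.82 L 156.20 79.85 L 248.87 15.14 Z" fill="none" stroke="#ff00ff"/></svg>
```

G21
G90
G00 X205.63 Y13.25
M4 S264
G1 X204.73 Y22.45 F3749
G1 X205.49 Y30.03
G1 X207.91 Y36.01
G1 X211.99 Y40.37
G1 X217.72 Y43.12
G1 X225.12 Y44.26
G1 X234.17 Y43.79
G1 X244.88 Y41.71
G00 X132.02 Y80.73
M4 S871
G1 X182.81 Y80.73 F761
G1 X182.81 Y49.36
G1 X132.02 Y49.36
G1 X132.02 Y80.73
G00 X15.76 Y81.98
M4 S871
G1 X49.32 Y81.98 F761
G1 X49.32 Y60.05
G1 X15.76 Y60.05
G1 X15.76 Y81.98
G00 X243.75 Y17.66
M4 S264
G1 X64.76 Y84.14 F3749
G1 X44.46 Y24.68
G1 X215.85 Y57.29
G1 X89.23 Y73.31
G1 X218.99 Y39.74
G00 X240.40 Y75.11
M4 S264
G1 X239.61 Y79.07 F3749
G1 X237.37 Y82.43
G1 X234.01 Y84.67
G1 X230.05 Y85.46
G1 X226.09 Y84.67
G1 X222.73 Y82.43
G1 X220.49 Y79.07
G1 X219.70 Y75.11
G1 X220.49 Y71.15
G1 X222.73 Y67.79
G1 X226.09 Y65.55
G1 X230.05 Y64.76
G1 X234.01 Y65.55
G1 X237.37 Y67.79
G1 X239.61 Y71.15
G1 X240.40 Y75.11
G00 X117.67 Y16.12
M4 S871
G1 X199.15 Y68.03 F761
G00 X223.76 Y38.41
M4 S264
G1 X200.09 Y66.83 F3749
G1 X156.20 Y12.80
G1 X248.87 Y77.51
G1 X223.76 Y38.41
M5

1 u = 1 mm; y_m = 92.65 − y.

[1] `<path>` quadratic bezier, #ff00ff→engrave S264 F3749: (205.63,13.25) → (204.73,22.45) → (205.49,30.03) → (207.91,36.01) → (211.99,40.37) → (217.72,43.12) → (225.12,44.26) → (234.17,43.79) → (244.88,41.71)

[2] `<rect>` rectangle, #ff8800→cut S871 F761: (132.02,80.73) → (182.81,80.73) → (182.81,49.36) → (132.02,49.36) → (132.02,80.73) (closed)

[3] `<rect>` rectangle, #ff8800→cut S871 F761: (15.76,81.98) → (49.32,81.98) → (49.32,60.05) → (15.76,60.05) → (15.76,81.98) (closed)

[4] `<path>` open polyline, #ff00ff→engrave S264 F3749: (243.75,17.66) → (64.76,84.14) → (44.46,24.68) → (215.85,57.29) → (89.23,73.31) → (218.99,39.74)

[5] `<circle>` circle, #ff00ff→engrave S264 F3749: (240.40,75.11) → (239.61,79.07) → (237.37,82.43) → (234.01,84.67) → (230.05,85.46) → (226.09,84.67) → (222.73,82.43) → (220.49,79.07) → (219.70,75.11) → (220.49,71.15) → (222.73,67.79) → (226.09,65.55) → (230.05,64.76) → (234.01,65.55) → (237.37,67.79) → (239.61,71.15) → (240.40,75.11) (closed)

[6] `<line>` line segment, #ff8800→cut S871 F761: (117.67,16.12) → (199.15,68.03)

[7] `<path>` closed polygon, #ff00ff→engrave S264 F3749: (223.76,38.41) → (200.09,66.83) → (156.20,12.80) → (248.87,77.51) → (223.76,38.41) (closed)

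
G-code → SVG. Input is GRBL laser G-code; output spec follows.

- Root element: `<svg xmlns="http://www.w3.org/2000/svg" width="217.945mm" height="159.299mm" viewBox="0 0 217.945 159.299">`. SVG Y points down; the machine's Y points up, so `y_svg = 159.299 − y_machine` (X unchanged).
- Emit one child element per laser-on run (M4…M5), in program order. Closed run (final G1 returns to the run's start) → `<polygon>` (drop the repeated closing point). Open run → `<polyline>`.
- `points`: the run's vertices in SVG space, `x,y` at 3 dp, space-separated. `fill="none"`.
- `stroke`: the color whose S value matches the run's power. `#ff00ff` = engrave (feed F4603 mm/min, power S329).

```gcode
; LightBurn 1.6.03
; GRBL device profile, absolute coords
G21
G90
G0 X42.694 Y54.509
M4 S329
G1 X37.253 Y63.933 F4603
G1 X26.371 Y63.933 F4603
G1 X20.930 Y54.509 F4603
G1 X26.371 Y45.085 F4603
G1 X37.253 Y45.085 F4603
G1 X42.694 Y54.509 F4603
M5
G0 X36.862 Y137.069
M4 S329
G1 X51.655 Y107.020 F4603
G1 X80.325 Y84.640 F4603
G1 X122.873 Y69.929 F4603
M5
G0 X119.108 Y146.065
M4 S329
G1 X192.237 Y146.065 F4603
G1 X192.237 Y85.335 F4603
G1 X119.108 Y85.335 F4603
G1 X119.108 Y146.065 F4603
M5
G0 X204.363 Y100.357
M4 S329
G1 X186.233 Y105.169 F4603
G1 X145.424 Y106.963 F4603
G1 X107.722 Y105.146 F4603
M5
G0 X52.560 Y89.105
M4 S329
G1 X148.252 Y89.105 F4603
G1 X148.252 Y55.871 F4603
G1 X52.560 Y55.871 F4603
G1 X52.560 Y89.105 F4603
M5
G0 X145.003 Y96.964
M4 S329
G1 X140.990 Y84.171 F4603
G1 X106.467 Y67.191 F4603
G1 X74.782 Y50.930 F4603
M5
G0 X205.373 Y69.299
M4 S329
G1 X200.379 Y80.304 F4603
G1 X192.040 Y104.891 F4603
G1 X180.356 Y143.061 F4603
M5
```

<svg xmlns="http://www.w3.org/2000/svg" width="217.945mm" height="159.299mm" viewBox="0 0 217.945 159.299">
  <polygon points="42.694,104.790 37.253,95.366 26.371,95.366 20.930,104.790 26.371,114.214 37.253,114.214" fill="none" stroke="#ff00ff"/>
  <polyline points="36.862,22.230 51.655,52.279 80.325,74.659 122.873,89.370" fill="none" stroke="#ff00ff"/>
  <polygon points="119.108,13.234 192.237,13.234 192.237,73.964 119.108,73.964" fill="none" stroke="#ff00ff"/>
  <polyline points="204.363,58.942 186.233,54.130 145.424,52.336 107.722,54.153" fill="none" stroke="#ff00ff"/>
  <polygon points="52.560,70.194 148.252,70.194 148.252,103.428 52.560,103.428" fill="none" stroke="#ff00ff"/>
  <polyline points="145.003,62.335 140.990,75.128 106.467,92.108 74.782,108.369" fill="none" stroke="#ff00ff"/>
  <polyline points="205.373,90.000 200.379,78.995 192.040,54.408 180.356,16.238" fill="none" stroke="#ff00ff"/>
</svg>

y_svg = 159.299 − y_m. Every run uses S329, so all elements get stroke `#ff00ff` (engrave).

[1] closed run; points: 42.694,104.790 37.253,95.366 26.371,95.366 20.930,104.790 26.371,114.214 37.253,114.214

[2] open run; points: 36.862,22.230 51.655,52.279 80.325,74.659 122.873,89.370

[3] closed run; points: 119.108,13.234 192.237,13.234 192.237,73.964 119.108,73.964

[4] open run; points: 204.363,58.942 186.233,54.130 145.424,52.336 107.722,54.153

[5] closed run; points: 52.560,70.194 148.252,70.194 148.252,103.428 52.560,103.428

[6] open run; points: 145.003,62.335 140.990,75.128 106.467,92.108 74.782,108.369

[7] open run; points: 205.373,90.000 200.379,78.995 192.040,54.408 180.356,16.238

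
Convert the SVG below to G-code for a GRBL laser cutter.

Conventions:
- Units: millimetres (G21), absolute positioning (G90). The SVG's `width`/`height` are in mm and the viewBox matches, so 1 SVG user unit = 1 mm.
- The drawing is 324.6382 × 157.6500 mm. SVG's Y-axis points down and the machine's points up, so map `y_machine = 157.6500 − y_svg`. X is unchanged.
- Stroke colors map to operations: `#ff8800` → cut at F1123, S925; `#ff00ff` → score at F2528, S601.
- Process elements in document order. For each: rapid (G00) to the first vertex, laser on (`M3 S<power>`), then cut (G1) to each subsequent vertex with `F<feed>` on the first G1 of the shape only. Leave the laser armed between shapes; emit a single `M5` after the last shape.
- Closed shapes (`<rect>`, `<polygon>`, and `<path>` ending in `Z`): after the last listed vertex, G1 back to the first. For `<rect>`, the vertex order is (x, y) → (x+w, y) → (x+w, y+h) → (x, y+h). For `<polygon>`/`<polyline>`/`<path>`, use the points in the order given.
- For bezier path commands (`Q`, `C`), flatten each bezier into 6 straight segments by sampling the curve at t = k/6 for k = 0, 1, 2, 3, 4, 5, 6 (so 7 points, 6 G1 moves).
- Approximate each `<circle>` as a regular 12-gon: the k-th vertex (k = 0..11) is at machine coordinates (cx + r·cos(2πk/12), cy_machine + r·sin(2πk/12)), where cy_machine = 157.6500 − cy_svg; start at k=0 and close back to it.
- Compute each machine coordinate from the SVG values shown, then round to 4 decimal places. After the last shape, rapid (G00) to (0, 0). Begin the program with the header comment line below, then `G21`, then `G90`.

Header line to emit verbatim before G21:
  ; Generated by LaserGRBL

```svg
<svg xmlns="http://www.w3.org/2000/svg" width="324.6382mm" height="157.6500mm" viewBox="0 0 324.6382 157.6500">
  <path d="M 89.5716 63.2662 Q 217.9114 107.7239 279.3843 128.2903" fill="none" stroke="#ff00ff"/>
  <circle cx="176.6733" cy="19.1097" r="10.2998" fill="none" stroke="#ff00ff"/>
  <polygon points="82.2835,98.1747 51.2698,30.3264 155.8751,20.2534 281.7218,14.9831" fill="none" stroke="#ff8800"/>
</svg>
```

; Generated by LaserGRBL
G21
G90
G00 X89.5716 Y94.3838
M3 S601
G1 X130.4941 Y80.2282 F2528
G1 X167.7018 Y67.3999
G1 X201.1947 Y55.8989
G1 X230.9727 Y45.7252
G1 X257.0359 Y36.8788
G1 X279.3843 Y29.3597
G00 X186.9731 Y138.5403
M3 S601
G1 X185.5932 Y143.6902 F2528
G1 X181.8232 Y147.4602
G1 X176.6733 Y148.8401
G1 X171.5234 Y147.4602
G1 X167.7534 Y143.6902
G1 X166.3735 Y138.5403
G1 X167.7534 Y133.3904
G1 X171.5234 Y129.6204
G1 X176.6733 Y128.2405
G1 X181.8232 Y129.6204
G1 X185.5932 Y133.3904
G1 X186.9731 Y138.5403
G00 X82.2835 Y59.4753
M3 S925
G1 X51.2698 Y127.3236 F1123
G1 X155.8751 Y137.3966
G1 X281.7218 Y142.6669
G1 X82.2835 Y59.4753
M5
G00 X0.0000 Y0.0000

1 u = 1 mm; y_m = 157.6500 − y.

[1] `<path>` quadratic bezier, #ff00ff→score S601 F2528: (89.5716,94.3838) → (130.4941,80.2282) → (167.7018,67.3999) → (201.1947,55.8989) → (230.9727,45.7252) → (257.0359,36.8788) → (279.3843,29.3597)

[2] `<circle>` circle, #ff00ff→score S601 F2528: (186.9731,138.5403) → (185.5932,143.6902) → (181.8232,147.4602) → (176.6733,148.8401) → (171.5234,147.4602) → (167.7534,143.6902) → (166.3735,138.5403) → (167.7534,133.3904) → (171.5234,129.6204) → (176.6733,128.2405) → (181.8232,129.6204) → (185.5932,133.3904) → (186.9731,138.5403) (closed)

[3] `<polygon>` closed polygon, #ff8800→cut S925 F1123: (82.2835,59.4753) → (51.2698,127.3236) → (155.8751,137.3966) → (281.7218,142.6669) → (82.2835,59.4753) (closed)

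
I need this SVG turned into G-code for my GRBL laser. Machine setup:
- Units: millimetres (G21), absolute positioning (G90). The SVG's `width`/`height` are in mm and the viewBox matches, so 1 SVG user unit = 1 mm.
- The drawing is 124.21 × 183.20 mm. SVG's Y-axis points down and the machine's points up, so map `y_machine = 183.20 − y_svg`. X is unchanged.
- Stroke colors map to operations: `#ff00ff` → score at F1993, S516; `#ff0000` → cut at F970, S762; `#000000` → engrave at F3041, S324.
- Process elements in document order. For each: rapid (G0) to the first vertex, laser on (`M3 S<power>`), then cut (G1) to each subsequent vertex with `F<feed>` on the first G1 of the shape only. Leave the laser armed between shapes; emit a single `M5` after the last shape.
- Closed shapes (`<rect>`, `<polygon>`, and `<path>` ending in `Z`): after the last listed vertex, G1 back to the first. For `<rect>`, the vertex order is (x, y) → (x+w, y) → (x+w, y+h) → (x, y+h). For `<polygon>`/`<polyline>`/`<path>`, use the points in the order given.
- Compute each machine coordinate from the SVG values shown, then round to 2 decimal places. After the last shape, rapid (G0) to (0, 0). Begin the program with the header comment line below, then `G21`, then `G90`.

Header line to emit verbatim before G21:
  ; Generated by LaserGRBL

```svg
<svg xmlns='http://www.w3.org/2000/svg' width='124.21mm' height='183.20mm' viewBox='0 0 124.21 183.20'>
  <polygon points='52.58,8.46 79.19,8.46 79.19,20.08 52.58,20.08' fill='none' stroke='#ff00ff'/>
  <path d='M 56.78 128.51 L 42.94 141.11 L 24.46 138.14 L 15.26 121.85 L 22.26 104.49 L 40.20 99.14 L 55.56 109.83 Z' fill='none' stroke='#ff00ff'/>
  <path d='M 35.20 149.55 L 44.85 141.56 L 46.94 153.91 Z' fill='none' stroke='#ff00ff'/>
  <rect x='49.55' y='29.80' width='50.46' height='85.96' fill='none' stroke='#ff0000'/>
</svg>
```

; Generated by LaserGRBL
G21
G90
G0 X52.58 Y174.74
M3 S516
G1 X79.19 Y174.74 F1993
G1 X79.19 Y163.12
G1 X52.58 Y163.12
G1 X52.58 Y174.74
G0 X56.78 Y54.69
M3 S516
G1 X42.94 Y42.09 F1993
G1 X24.46 Y45.06
G1 X15.26 Y61.35
G1 X22.26 Y78.71
G1 X40.20 Y84.06
G1 X55.56 Y73.37
G1 X56.78 Y54.69
G0 X35.20 Y33.65
M3 S516
G1 X44.85 Y41.64 F1993
G1 X46.94 Y29.29
G1 X35.20 Y33.65
G0 X49.55 Y153.40
M3 S762
G1 X100.01 Y153.40 F970
G1 X100.01 Y67.44
G1 X49.55 Y67.44
G1 X49.55 Y153.40
M5
G0 X0.00 Y0.00

Since the viewBox matches the mm dimensions, user units are millimetres directly. The only transform is the Y-flip y_m = 183.20 − y_svg.

Shape 1 is a rectangle drawn with `<polygon>`. Its stroke #ff00ff means score at S516, F1993. After flipping Y the toolpath is (52.58,174.74) → (79.19,174.74) → (79.19,163.12) → (52.58,163.12) → (52.58,174.74), returning to the start.

Shape 2 is a regular polygon drawn with `<path>`. Its stroke #ff00ff means score at S516, F1993. After flipping Y the toolpath is (56.78,54.69) → (42.94,42.09) → (24.46,45.06) → (15.26,61.35) → (22.26,78.71) → (40.20,84.06) → (55.56,73.37) → (56.78,54.69), returning to the start.

Shape 3 is a regular polygon drawn with `<path>`. Its stroke #ff00ff means score at S516, F1993. After flipping Y the toolpath is (35.20,33.65) → (44.85,41.64) → (46.94,29.29) → (35.20,33.65), returning to the start.

Shape 4 is a rectangle drawn with `<rect>`. Its stroke #ff0000 means cut at S762, F970. After flipping Y the toolpath is (49.55,153.40) → (100.01,153.40) → (100.01,67.44) → (49.55,67.44) → (49.55,153.40), returning to the start.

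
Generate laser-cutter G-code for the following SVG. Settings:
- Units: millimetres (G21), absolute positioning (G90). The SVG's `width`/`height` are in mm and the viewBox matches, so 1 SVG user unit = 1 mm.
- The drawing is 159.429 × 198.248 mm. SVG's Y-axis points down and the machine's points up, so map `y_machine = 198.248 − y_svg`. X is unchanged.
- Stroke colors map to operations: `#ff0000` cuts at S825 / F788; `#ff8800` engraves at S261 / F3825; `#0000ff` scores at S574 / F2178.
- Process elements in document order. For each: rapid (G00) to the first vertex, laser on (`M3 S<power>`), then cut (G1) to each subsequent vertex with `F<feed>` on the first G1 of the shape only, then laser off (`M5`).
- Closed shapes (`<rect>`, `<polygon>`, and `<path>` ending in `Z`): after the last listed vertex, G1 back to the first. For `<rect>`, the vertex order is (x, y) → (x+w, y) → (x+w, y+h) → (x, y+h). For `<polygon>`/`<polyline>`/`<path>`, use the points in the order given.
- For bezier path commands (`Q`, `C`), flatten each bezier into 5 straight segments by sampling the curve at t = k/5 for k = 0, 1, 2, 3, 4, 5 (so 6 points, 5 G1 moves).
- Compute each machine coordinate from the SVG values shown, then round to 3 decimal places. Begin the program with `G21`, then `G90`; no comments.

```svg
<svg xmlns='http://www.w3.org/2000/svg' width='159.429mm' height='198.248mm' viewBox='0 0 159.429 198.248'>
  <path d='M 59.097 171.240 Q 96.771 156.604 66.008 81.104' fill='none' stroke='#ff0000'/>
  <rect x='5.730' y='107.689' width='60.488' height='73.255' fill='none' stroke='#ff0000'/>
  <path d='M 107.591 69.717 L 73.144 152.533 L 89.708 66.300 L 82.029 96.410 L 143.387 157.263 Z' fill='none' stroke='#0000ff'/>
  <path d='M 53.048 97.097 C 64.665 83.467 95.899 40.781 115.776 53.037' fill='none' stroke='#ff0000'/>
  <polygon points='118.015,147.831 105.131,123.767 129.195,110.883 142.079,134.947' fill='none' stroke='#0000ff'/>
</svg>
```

G21
G90
G00 X59.097 Y27.008
M3 S825
G1 X71.429 Y35.297 F788
G1 X78.286 Y48.455
G1 X79.668 Y66.482
G1 X75.576 Y89.379
G1 X66.008 Y117.144
M5
G00 X5.730 Y90.559
M3 S825
G1 X66.218 Y90.559 F788
G1 X66.218 Y17.304
G1 X5.730 Y17.304
G1 X5.730 Y90.559
M5
G00 X107.591 Y128.531
M3 S574
G1 X73.144 Y45.715 F2178
G1 X89.708 Y131.948
G1 X82.029 Y101.838
G1 X143.387 Y40.985
G1 X107.591 Y128.531
M5
G00 X53.048 Y101.151
M3 S825
G1 X62.124 Y112.144 F788
G1 X74.422 Y126.078
G1 X88.455 Y138.922
G1 X102.735 Y146.644
G1 X115.776 Y145.211
M5
G00 X118.015 Y50.417
M3 S574
G1 X105.131 Y74.481 F2178
G1 X129.195 Y87.365
G1 X142.079 Y63.301
G1 X118.015 Y50.417
M5

Since the viewBox matches the mm dimensions, user units are millimetres directly. The only transform is the Y-flip y_m = 198.248 − y_svg.

Shape 1 is a quadratic bezier drawn with `<path>`. Its stroke #ff0000 means cut at S825, F788. After flipping Y the toolpath is (59.097,27.008) → (71.429,35.297) → (78.286,48.455) → (79.668,66.482) → (75.576,89.379) → (66.008,117.144).

Shape 2 is a rectangle drawn with `<rect>`. Its stroke #ff0000 means cut at S825, F788. After flipping Y the toolpath is (5.730,90.559) → (66.218,90.559) → (66.218,17.304) → (5.730,17.304) → (5.730,90.559), returning to the start.

Shape 3 is a closed polygon drawn with `<path>`. Its stroke #0000ff means score at S574, F2178. After flipping Y the toolpath is (107.591,128.531) → (73.144,45.715) → (89.708,131.948) → (82.029,101.838) → (143.387,40.985) → (107.591,128.531), returning to the start.

Shape 4 is a cubic bezier drawn with `<path>`. Its stroke #ff0000 means cut at S825, F788. After flipping Y the toolpath is (53.048,101.151) → (62.124,112.144) → (74.422,126.078) → (88.455,138.922) → (102.735,146.644) → (115.776,145.211).

Shape 5 is a regular polygon drawn with `<polygon>`. Its stroke #0000ff means score at S574, F2178. After flipping Y the toolpath is (118.015,50.417) → (105.131,74.481) → (129.195,87.365) → (142.079,63.301) → (118.015,50.417), returning to the start.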